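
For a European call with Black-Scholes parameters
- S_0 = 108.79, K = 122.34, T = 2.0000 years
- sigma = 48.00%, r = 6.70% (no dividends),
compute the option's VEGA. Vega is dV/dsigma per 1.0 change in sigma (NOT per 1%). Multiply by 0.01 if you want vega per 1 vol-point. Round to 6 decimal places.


d1 = 0.3638879987; d2 = -0.3149345112
phi(d1) = 0.3733847943; exp(-qT) = 1.0000000000; exp(-rT) = 0.8745900646
Vega = S * exp(-qT) * phi(d1) * sqrt(T) = 108.7900 * 1.0000000000 * 0.3733847943 * 1.4142135624 = 57.446107

Answer: Vega = 57.446107


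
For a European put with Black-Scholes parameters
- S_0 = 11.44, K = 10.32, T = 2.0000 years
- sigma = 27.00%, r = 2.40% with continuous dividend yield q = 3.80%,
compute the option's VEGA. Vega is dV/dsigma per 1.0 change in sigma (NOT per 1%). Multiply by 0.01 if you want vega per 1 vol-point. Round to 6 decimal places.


d1 = 0.3874217781; d2 = 0.0055841163
phi(d1) = 0.3700984046; exp(-qT) = 0.9268162066; exp(-rT) = 0.9531337871
Vega = S * exp(-qT) * phi(d1) * sqrt(T) = 11.4400 * 0.9268162066 * 0.3700984046 * 1.4142135624 = 5.549474

Answer: Vega = 5.549474


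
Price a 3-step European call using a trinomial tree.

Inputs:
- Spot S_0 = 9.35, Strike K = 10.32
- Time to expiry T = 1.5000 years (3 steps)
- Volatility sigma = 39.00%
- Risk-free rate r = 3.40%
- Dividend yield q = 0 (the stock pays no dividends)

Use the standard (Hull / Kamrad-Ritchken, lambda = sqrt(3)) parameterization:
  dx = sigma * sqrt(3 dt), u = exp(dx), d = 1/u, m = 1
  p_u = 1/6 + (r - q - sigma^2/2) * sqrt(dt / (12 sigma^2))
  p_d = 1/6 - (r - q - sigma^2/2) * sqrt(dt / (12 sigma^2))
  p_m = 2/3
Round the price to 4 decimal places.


Answer: Price = V(0,0) = 1.5642

Derivation:
dt = T/N = 0.500000; dx = sigma*sqrt(3*dt) = 0.477650
u = exp(dx) = 1.612282; d = 1/u = 0.620239
p_u = 0.144658, p_m = 0.666667, p_d = 0.188675
Discount per step: exp(-r*dt) = 0.983144
Stock lattice S(k, j) with j the centered position index:
  k=0: S(0,+0) = 9.3500
  k=1: S(1,-1) = 5.7992; S(1,+0) = 9.3500; S(1,+1) = 15.0748
  k=2: S(2,-2) = 3.5969; S(2,-1) = 5.7992; S(2,+0) = 9.3500; S(2,+1) = 15.0748; S(2,+2) = 24.3049
  k=3: S(3,-3) = 2.2309; S(3,-2) = 3.5969; S(3,-1) = 5.7992; S(3,+0) = 9.3500; S(3,+1) = 15.0748; S(3,+2) = 24.3049; S(3,+3) = 39.1863
Terminal payoffs V(N, j) = max(S_T - K, 0):
  V(3,-3) = 0.000000; V(3,-2) = 0.000000; V(3,-1) = 0.000000; V(3,+0) = 0.000000; V(3,+1) = 4.754836; V(3,+2) = 13.984885; V(3,+3) = 28.866325
Backward induction: V(k, j) = exp(-r*dt) * [p_u * V(k+1, j+1) + p_m * V(k+1, j) + p_d * V(k+1, j-1)]
  V(2,-2) = exp(-r*dt) * [p_u*0.000000 + p_m*0.000000 + p_d*0.000000] = 0.000000
  V(2,-1) = exp(-r*dt) * [p_u*0.000000 + p_m*0.000000 + p_d*0.000000] = 0.000000
  V(2,+0) = exp(-r*dt) * [p_u*4.754836 + p_m*0.000000 + p_d*0.000000] = 0.676230
  V(2,+1) = exp(-r*dt) * [p_u*13.984885 + p_m*4.754836 + p_d*0.000000] = 5.105381
  V(2,+2) = exp(-r*dt) * [p_u*28.866325 + p_m*13.984885 + p_d*4.754836] = 14.153453
  V(1,-1) = exp(-r*dt) * [p_u*0.676230 + p_m*0.000000 + p_d*0.000000] = 0.096173
  V(1,+0) = exp(-r*dt) * [p_u*5.105381 + p_m*0.676230 + p_d*0.000000] = 1.169306
  V(1,+1) = exp(-r*dt) * [p_u*14.153453 + p_m*5.105381 + p_d*0.676230] = 5.484550
  V(0,+0) = exp(-r*dt) * [p_u*5.484550 + p_m*1.169306 + p_d*0.096173] = 1.564247


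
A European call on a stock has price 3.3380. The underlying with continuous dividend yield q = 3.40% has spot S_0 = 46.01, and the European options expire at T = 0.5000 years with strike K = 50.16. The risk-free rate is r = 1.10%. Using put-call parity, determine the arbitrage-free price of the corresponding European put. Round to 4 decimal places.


Put-call parity: C - P = S_0 * exp(-qT) - K * exp(-rT).
S_0 * exp(-qT) = 46.0100 * 0.98314368 = 45.23444093
K * exp(-rT) = 50.1600 * 0.99451510 = 49.88487728
P = C - S*exp(-qT) + K*exp(-rT)
P = 3.3380 - 45.23444093 + 49.88487728 = 7.9884

Answer: Put price = 7.9884


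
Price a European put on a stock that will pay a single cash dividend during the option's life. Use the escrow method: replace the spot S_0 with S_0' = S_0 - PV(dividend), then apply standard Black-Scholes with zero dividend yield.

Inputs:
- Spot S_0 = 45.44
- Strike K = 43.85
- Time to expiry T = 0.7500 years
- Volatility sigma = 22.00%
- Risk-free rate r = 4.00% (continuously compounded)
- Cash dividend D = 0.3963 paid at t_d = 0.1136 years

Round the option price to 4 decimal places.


Answer: Price = 2.2251

Derivation:
PV(D) = D * exp(-r * t_d) = 0.3963 * 0.99546631 = 0.39450330
S_0' = S_0 - PV(D) = 45.4400 - 0.39450330 = 45.04549670
d1 = (ln(S_0'/K) + (r + sigma^2/2)*T) / (sigma*sqrt(T)) = 0.39390141
d2 = d1 - sigma*sqrt(T) = 0.20337582
exp(-rT) = 0.97044553
N(-d1) = 0.34682691; N(-d2) = 0.41942065
P = K * exp(-rT) * N(-d2) - S_0' * N(-d1) = 43.8500 * 0.97044553 * 0.41942065 - 45.04549670 * 0.34682691 = 2.2251


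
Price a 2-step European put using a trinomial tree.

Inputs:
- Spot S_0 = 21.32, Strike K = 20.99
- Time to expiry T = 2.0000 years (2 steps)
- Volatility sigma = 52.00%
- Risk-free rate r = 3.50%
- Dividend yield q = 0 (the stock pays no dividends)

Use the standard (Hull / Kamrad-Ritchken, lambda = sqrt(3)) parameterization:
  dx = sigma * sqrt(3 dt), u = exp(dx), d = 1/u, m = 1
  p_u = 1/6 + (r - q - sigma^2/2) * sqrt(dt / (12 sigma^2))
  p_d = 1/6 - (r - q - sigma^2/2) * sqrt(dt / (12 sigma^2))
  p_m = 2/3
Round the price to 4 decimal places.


dt = T/N = 1.000000; dx = sigma*sqrt(3*dt) = 0.900666
u = exp(dx) = 2.461243; d = 1/u = 0.406299
p_u = 0.111041, p_m = 0.666667, p_d = 0.222292
Discount per step: exp(-r*dt) = 0.965605
Stock lattice S(k, j) with j the centered position index:
  k=0: S(0,+0) = 21.3200
  k=1: S(1,-1) = 8.6623; S(1,+0) = 21.3200; S(1,+1) = 52.4737
  k=2: S(2,-2) = 3.5195; S(2,-1) = 8.6623; S(2,+0) = 21.3200; S(2,+1) = 52.4737; S(2,+2) = 129.1505
Terminal payoffs V(N, j) = max(K - S_T, 0):
  V(2,-2) = 17.470522; V(2,-1) = 12.327710; V(2,+0) = 0.000000; V(2,+1) = 0.000000; V(2,+2) = 0.000000
Backward induction: V(k, j) = exp(-r*dt) * [p_u * V(k+1, j+1) + p_m * V(k+1, j) + p_d * V(k+1, j-1)]
  V(1,-1) = exp(-r*dt) * [p_u*0.000000 + p_m*12.327710 + p_d*17.470522] = 11.685788
  V(1,+0) = exp(-r*dt) * [p_u*0.000000 + p_m*0.000000 + p_d*12.327710] = 2.646100
  V(1,+1) = exp(-r*dt) * [p_u*0.000000 + p_m*0.000000 + p_d*0.000000] = 0.000000
  V(0,+0) = exp(-r*dt) * [p_u*0.000000 + p_m*2.646100 + p_d*11.685788] = 4.211706

Answer: Price = V(0,0) = 4.2117


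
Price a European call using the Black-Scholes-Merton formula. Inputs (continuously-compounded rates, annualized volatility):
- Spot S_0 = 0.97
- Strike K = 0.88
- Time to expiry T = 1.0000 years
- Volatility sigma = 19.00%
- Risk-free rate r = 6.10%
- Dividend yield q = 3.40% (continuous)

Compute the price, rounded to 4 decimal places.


Answer: Price = 0.1354

Derivation:
d1 = (ln(S/K) + (r - q + 0.5*sigma^2) * T) / (sigma * sqrt(T)) = 0.74960086
d2 = d1 - sigma * sqrt(T) = 0.55960086
exp(-rT) = 0.94082324; exp(-qT) = 0.96657150
C = S_0 * exp(-qT) * N(d1) - K * exp(-rT) * N(d2)
N(d1) = 0.77325243; N(d2) = 0.71212414
C = 0.9700 * 0.96657150 * 0.77325243 - 0.8800 * 0.94082324 * 0.71212414 = 0.1354


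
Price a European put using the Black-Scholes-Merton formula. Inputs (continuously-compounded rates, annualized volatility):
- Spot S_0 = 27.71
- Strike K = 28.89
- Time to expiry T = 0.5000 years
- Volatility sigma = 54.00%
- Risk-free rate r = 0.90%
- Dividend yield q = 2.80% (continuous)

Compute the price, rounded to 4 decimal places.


d1 = (ln(S/K) + (r - q + 0.5*sigma^2) * T) / (sigma * sqrt(T)) = 0.05682479
d2 = d1 - sigma * sqrt(T) = -0.32501287
exp(-rT) = 0.99551011; exp(-qT) = 0.98609754
P = K * exp(-rT) * N(-d2) - S_0 * exp(-qT) * N(-d1)
N(-d1) = 0.47734238; N(-d2) = 0.62741434
P = 28.8900 * 0.99551011 * 0.62741434 - 27.7100 * 0.98609754 * 0.47734238 = 5.0013

Answer: Price = 5.0013


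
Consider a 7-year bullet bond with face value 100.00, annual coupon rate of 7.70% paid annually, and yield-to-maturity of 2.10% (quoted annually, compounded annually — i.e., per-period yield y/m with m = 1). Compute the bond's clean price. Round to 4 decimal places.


Answer: Price = 136.1042

Derivation:
Coupon per period c = face * coupon_rate / m = 7.700000
Periods per year m = 1; per-period yield y/m = 0.021000
Number of cashflows N = 7
Cashflows (t years, CF_t, discount factor 1/(1+y/m)^(m*t), PV):
  t = 1.0000: CF_t = 7.700000, DF = 0.979432, PV = 7.541626
  t = 2.0000: CF_t = 7.700000, DF = 0.959287, PV = 7.386509
  t = 3.0000: CF_t = 7.700000, DF = 0.939556, PV = 7.234583
  t = 4.0000: CF_t = 7.700000, DF = 0.920231, PV = 7.085782
  t = 5.0000: CF_t = 7.700000, DF = 0.901304, PV = 6.940041
  t = 6.0000: CF_t = 7.700000, DF = 0.882766, PV = 6.797297
  t = 7.0000: CF_t = 107.700000, DF = 0.864609, PV = 93.118401
Price P = sum_t PV_t = 136.104238


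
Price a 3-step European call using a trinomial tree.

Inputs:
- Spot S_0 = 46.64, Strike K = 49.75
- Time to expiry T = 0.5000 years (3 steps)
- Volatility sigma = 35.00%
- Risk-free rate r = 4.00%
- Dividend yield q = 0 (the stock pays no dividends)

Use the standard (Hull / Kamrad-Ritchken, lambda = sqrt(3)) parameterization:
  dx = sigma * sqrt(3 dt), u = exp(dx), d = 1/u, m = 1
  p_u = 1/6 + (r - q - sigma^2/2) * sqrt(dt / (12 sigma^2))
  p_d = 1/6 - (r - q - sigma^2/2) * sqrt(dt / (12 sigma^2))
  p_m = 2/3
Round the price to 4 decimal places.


dt = T/N = 0.166667; dx = sigma*sqrt(3*dt) = 0.247487
u = exp(dx) = 1.280803; d = 1/u = 0.780760
p_u = 0.159511, p_m = 0.666667, p_d = 0.173822
Discount per step: exp(-r*dt) = 0.993356
Stock lattice S(k, j) with j the centered position index:
  k=0: S(0,+0) = 46.6400
  k=1: S(1,-1) = 36.4147; S(1,+0) = 46.6400; S(1,+1) = 59.7367
  k=2: S(2,-2) = 28.4311; S(2,-1) = 36.4147; S(2,+0) = 46.6400; S(2,+1) = 59.7367; S(2,+2) = 76.5109
  k=3: S(3,-3) = 22.1979; S(3,-2) = 28.4311; S(3,-1) = 36.4147; S(3,+0) = 46.6400; S(3,+1) = 59.7367; S(3,+2) = 76.5109; S(3,+3) = 97.9954
Terminal payoffs V(N, j) = max(S_T - K, 0):
  V(3,-3) = 0.000000; V(3,-2) = 0.000000; V(3,-1) = 0.000000; V(3,+0) = 0.000000; V(3,+1) = 9.986661; V(3,+2) = 26.760906; V(3,+3) = 48.245412
Backward induction: V(k, j) = exp(-r*dt) * [p_u * V(k+1, j+1) + p_m * V(k+1, j) + p_d * V(k+1, j-1)]
  V(2,-2) = exp(-r*dt) * [p_u*0.000000 + p_m*0.000000 + p_d*0.000000] = 0.000000
  V(2,-1) = exp(-r*dt) * [p_u*0.000000 + p_m*0.000000 + p_d*0.000000] = 0.000000
  V(2,+0) = exp(-r*dt) * [p_u*9.986661 + p_m*0.000000 + p_d*0.000000] = 1.582402
  V(2,+1) = exp(-r*dt) * [p_u*26.760906 + p_m*9.986661 + p_d*0.000000] = 10.853843
  V(2,+2) = exp(-r*dt) * [p_u*48.245412 + p_m*26.760906 + p_d*9.986661] = 27.090989
  V(1,-1) = exp(-r*dt) * [p_u*1.582402 + p_m*0.000000 + p_d*0.000000] = 0.250734
  V(1,+0) = exp(-r*dt) * [p_u*10.853843 + p_m*1.582402 + p_d*0.000000] = 2.767733
  V(1,+1) = exp(-r*dt) * [p_u*27.090989 + p_m*10.853843 + p_d*1.582402] = 11.753654
  V(0,+0) = exp(-r*dt) * [p_u*11.753654 + p_m*2.767733 + p_d*0.250734] = 3.738574

Answer: Price = V(0,0) = 3.7386


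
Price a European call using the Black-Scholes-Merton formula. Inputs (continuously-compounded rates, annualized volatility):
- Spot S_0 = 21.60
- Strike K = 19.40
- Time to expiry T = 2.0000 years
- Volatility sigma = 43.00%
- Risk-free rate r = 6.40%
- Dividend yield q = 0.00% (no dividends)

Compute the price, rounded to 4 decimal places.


d1 = (ln(S/K) + (r - q + 0.5*sigma^2) * T) / (sigma * sqrt(T)) = 0.69118907
d2 = d1 - sigma * sqrt(T) = 0.08307723
exp(-rT) = 0.87985338; exp(-qT) = 1.00000000
C = S_0 * exp(-qT) * N(d1) - K * exp(-rT) * N(d2)
N(d1) = 0.75527663; N(d2) = 0.53310494
C = 21.6000 * 1.00000000 * 0.75527663 - 19.4000 * 0.87985338 * 0.53310494 = 7.2143

Answer: Price = 7.2143


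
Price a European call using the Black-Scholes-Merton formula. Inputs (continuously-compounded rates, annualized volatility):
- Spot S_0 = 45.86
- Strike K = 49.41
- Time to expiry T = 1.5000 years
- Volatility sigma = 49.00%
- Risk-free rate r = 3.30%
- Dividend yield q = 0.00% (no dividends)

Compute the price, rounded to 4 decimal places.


Answer: Price = 10.3817

Derivation:
d1 = (ln(S/K) + (r - q + 0.5*sigma^2) * T) / (sigma * sqrt(T)) = 0.25830527
d2 = d1 - sigma * sqrt(T) = -0.34181972
exp(-rT) = 0.95170516; exp(-qT) = 1.00000000
C = S_0 * exp(-qT) * N(d1) - K * exp(-rT) * N(d2)
N(d1) = 0.60191434; N(d2) = 0.36624328
C = 45.8600 * 1.00000000 * 0.60191434 - 49.4100 * 0.95170516 * 0.36624328 = 10.3817


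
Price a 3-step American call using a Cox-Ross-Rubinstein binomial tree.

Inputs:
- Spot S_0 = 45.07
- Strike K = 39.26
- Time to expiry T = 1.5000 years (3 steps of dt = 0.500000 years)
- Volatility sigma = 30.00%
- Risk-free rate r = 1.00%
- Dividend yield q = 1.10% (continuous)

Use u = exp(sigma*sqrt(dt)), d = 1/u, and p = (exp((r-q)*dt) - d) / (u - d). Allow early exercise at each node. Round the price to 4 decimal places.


Answer: Price = V(0,0) = 9.4085

Derivation:
dt = T/N = 0.500000
u = exp(sigma*sqrt(dt)) = 1.236311; d = 1/u = 0.808858
p = (exp((r-q)*dt) - d) / (u - d) = 0.445996
Discount per step: exp(-r*dt) = 0.995012
Stock lattice S(k, i) with i counting down-moves:
  k=0: S(0,0) = 45.0700
  k=1: S(1,0) = 55.7205; S(1,1) = 36.4552
  k=2: S(2,0) = 68.8879; S(2,1) = 45.0700; S(2,2) = 29.4871
  k=3: S(3,0) = 85.1669; S(3,1) = 55.7205; S(3,2) = 36.4552; S(3,3) = 23.8509
Terminal payoffs V(N, i) = max(S_T - K, 0):
  V(3,0) = 45.906907; V(3,1) = 16.460542; V(3,2) = 0.000000; V(3,3) = 0.000000
Backward induction: V(k, i) = exp(-r*dt) * [p * V(k+1, i) + (1-p) * V(k+1, i+1)]; then take max(V_cont, immediate exercise) for American.
  V(2,0) = exp(-r*dt) * [p*45.906907 + (1-p)*16.460542] = 29.445891; exercise = 29.627925; V(2,0) = max -> 29.627925
  V(2,1) = exp(-r*dt) * [p*16.460542 + (1-p)*0.000000] = 7.304713; exercise = 5.810000; V(2,1) = max -> 7.304713
  V(2,2) = exp(-r*dt) * [p*0.000000 + (1-p)*0.000000] = 0.000000; exercise = 0.000000; V(2,2) = max -> 0.000000
  V(1,0) = exp(-r*dt) * [p*29.627925 + (1-p)*7.304713] = 17.174678; exercise = 16.460542; V(1,0) = max -> 17.174678
  V(1,1) = exp(-r*dt) * [p*7.304713 + (1-p)*0.000000] = 3.241621; exercise = 0.000000; V(1,1) = max -> 3.241621
  V(0,0) = exp(-r*dt) * [p*17.174678 + (1-p)*3.241621] = 9.408542; exercise = 5.810000; V(0,0) = max -> 9.408542


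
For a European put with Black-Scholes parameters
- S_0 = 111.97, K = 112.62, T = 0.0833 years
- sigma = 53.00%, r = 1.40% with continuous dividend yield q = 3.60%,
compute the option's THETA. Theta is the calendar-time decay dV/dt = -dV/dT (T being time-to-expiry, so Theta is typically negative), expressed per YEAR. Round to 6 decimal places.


d1 = 0.0266628594; d2 = -0.1263043593
phi(d1) = 0.3988005000; exp(-qT) = 0.9970056919; exp(-rT) = 0.9988344797
Theta = -S*exp(-qT)*phi(d1)*sigma/(2*sqrt(T)) + r*K*exp(-rT)*N(-d2) - q*S*exp(-qT)*N(-d1)
N(-d1) = 0.4893643182; N(-d2) = 0.5502544972; sqrt(T) = 0.2886173938
Term 1 = -111.9700 * 0.9970056919 * 0.3988005000 * 0.5300 / (2 * 0.2886173938) = -40.8769405375
Term 2 = 0.0140 * 112.6200 * 0.9988344797 * 0.5502544972 = 0.8665640841
Term 3 = -0.0360 * 111.9700 * 0.9970056919 * 0.4893643182 = -1.9666818800
Theta = -40.8769405375 + (0.8665640841) + (-1.9666818800) = -41.977058

Answer: Theta = -41.977058


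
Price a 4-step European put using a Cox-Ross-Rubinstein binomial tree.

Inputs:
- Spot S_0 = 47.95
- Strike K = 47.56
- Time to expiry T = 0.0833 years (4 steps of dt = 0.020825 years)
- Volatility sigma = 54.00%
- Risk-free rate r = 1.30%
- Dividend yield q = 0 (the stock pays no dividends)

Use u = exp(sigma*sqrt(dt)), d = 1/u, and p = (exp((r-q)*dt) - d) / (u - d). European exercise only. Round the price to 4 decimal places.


dt = T/N = 0.020825
u = exp(sigma*sqrt(dt)) = 1.081043; d = 1/u = 0.925032
p = (exp((r-q)*dt) - d) / (u - d) = 0.482264
Discount per step: exp(-r*dt) = 0.999729
Stock lattice S(k, i) with i counting down-moves:
  k=0: S(0,0) = 47.9500
  k=1: S(1,0) = 51.8360; S(1,1) = 44.3553
  k=2: S(2,0) = 56.0370; S(2,1) = 47.9500; S(2,2) = 41.0301
  k=3: S(3,0) = 60.5784; S(3,1) = 51.8360; S(3,2) = 44.3553; S(3,3) = 37.9541
  k=4: S(4,0) = 65.4879; S(4,1) = 56.0370; S(4,2) = 47.9500; S(4,3) = 41.0301; S(4,4) = 35.1088
Terminal payoffs V(N, i) = max(K - S_T, 0):
  V(4,0) = 0.000000; V(4,1) = 0.000000; V(4,2) = 0.000000; V(4,3) = 6.529922; V(4,4) = 12.451193
Backward induction: V(k, i) = exp(-r*dt) * [p * V(k+1, i) + (1-p) * V(k+1, i+1)].
  V(3,0) = exp(-r*dt) * [p*0.000000 + (1-p)*0.000000] = 0.000000
  V(3,1) = exp(-r*dt) * [p*0.000000 + (1-p)*0.000000] = 0.000000
  V(3,2) = exp(-r*dt) * [p*0.000000 + (1-p)*6.529922] = 3.379862
  V(3,3) = exp(-r*dt) * [p*6.529922 + (1-p)*12.451193] = 9.592981
  V(2,0) = exp(-r*dt) * [p*0.000000 + (1-p)*0.000000] = 0.000000
  V(2,1) = exp(-r*dt) * [p*0.000000 + (1-p)*3.379862] = 1.749404
  V(2,2) = exp(-r*dt) * [p*3.379862 + (1-p)*9.592981] = 6.594834
  V(1,0) = exp(-r*dt) * [p*0.000000 + (1-p)*1.749404] = 0.905485
  V(1,1) = exp(-r*dt) * [p*1.749404 + (1-p)*6.594834] = 4.256906
  V(0,0) = exp(-r*dt) * [p*0.905485 + (1-p)*4.256906] = 2.639922

Answer: Price = V(0,0) = 2.6399


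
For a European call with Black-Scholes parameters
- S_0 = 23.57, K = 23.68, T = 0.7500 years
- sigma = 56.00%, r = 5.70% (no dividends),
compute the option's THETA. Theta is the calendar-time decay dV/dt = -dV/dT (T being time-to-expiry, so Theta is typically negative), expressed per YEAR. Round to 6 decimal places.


Answer: Theta = -3.449898

Derivation:
d1 = 0.3210354253; d2 = -0.1639388008
phi(d1) = 0.3789047574; exp(-qT) = 1.0000000000; exp(-rT) = 0.9581508979
Theta = -S*exp(-qT)*phi(d1)*sigma/(2*sqrt(T)) - r*K*exp(-rT)*N(d2) + q*S*exp(-qT)*N(d1)
N(d1) = 0.6259082274; N(d2) = 0.4348896608; sqrt(T) = 0.8660254038
Term 1 = -23.5700 * 1.0000000000 * 0.3789047574 * 0.5600 / (2 * 0.8660254038) = -2.8874670719
Term 2 = -0.0570 * 23.6800 * 0.9581508979 * 0.4348896608 = -0.5624313850
Term 3 = 0 (no dividend yield, q = 0)
Theta = -2.8874670719 + (-0.5624313850) + (0.0000000000) = -3.449898


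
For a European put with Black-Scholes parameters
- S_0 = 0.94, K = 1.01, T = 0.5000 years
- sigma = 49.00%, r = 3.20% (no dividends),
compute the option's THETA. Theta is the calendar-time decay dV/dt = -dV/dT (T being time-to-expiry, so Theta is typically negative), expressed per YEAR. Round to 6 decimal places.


Answer: Theta = -0.109855

Derivation:
d1 = 0.0121197105; d2 = -0.3343626123
phi(d1) = 0.3989129817; exp(-qT) = 1.0000000000; exp(-rT) = 0.9841273201
Theta = -S*exp(-qT)*phi(d1)*sigma/(2*sqrt(T)) + r*K*exp(-rT)*N(-d2) - q*S*exp(-qT)*N(-d1)
N(-d1) = 0.4951650534; N(-d2) = 0.6309470258; sqrt(T) = 0.7071067812
Term 1 = -0.9400 * 1.0000000000 * 0.3989129817 * 0.4900 / (2 * 0.7071067812) = -0.1299233187
Term 2 = 0.0320 * 1.0100 * 0.9841273201 * 0.6309470258 = 0.0200685289
Term 3 = 0 (no dividend yield, q = 0)
Theta = -0.1299233187 + (0.0200685289) + (0.0000000000) = -0.109855


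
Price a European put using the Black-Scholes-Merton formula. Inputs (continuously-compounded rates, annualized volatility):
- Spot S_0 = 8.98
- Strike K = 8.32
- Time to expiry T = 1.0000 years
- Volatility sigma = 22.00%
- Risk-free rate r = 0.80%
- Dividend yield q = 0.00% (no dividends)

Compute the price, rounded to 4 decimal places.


Answer: Price = 0.4461

Derivation:
d1 = (ln(S/K) + (r - q + 0.5*sigma^2) * T) / (sigma * sqrt(T)) = 0.49335285
d2 = d1 - sigma * sqrt(T) = 0.27335285
exp(-rT) = 0.99203191; exp(-qT) = 1.00000000
P = K * exp(-rT) * N(-d2) - S_0 * exp(-qT) * N(-d1)
N(-d1) = 0.31088164; N(-d2) = 0.39229100
P = 8.3200 * 0.99203191 * 0.39229100 - 8.9800 * 1.00000000 * 0.31088164 = 0.4461


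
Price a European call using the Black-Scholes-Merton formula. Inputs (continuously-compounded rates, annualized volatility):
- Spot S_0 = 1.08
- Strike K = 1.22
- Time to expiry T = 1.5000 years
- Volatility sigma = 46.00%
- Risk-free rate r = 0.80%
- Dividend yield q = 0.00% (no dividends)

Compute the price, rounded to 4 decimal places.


Answer: Price = 0.1954

Derivation:
d1 = (ln(S/K) + (r - q + 0.5*sigma^2) * T) / (sigma * sqrt(T)) = 0.08663771
d2 = d1 - sigma * sqrt(T) = -0.47674493
exp(-rT) = 0.98807171; exp(-qT) = 1.00000000
C = S_0 * exp(-qT) * N(d1) - K * exp(-rT) * N(d2)
N(d1) = 0.53452026; N(d2) = 0.31677188
C = 1.0800 * 1.00000000 * 0.53452026 - 1.2200 * 0.98807171 * 0.31677188 = 0.1954


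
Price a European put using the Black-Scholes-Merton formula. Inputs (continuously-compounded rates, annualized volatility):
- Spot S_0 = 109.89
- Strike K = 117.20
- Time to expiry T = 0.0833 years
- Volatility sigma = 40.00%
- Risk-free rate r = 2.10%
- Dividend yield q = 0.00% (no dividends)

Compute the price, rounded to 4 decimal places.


Answer: Price = 9.5240

Derivation:
d1 = (ln(S/K) + (r - q + 0.5*sigma^2) * T) / (sigma * sqrt(T)) = -0.48497347
d2 = d1 - sigma * sqrt(T) = -0.60042043
exp(-rT) = 0.99825223; exp(-qT) = 1.00000000
P = K * exp(-rT) * N(-d2) - S_0 * exp(-qT) * N(-d1)
N(-d1) = 0.68615242; N(-d2) = 0.72588696
P = 117.2000 * 0.99825223 * 0.72588696 - 109.8900 * 1.00000000 * 0.68615242 = 9.5240


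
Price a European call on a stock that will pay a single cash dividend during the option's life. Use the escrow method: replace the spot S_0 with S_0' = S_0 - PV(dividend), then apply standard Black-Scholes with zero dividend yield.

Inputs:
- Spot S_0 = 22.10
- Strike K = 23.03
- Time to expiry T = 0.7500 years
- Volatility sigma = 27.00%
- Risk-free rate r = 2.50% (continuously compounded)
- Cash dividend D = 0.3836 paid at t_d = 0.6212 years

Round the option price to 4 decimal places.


PV(D) = D * exp(-r * t_d) = 0.3836 * 0.98458997 = 0.37768871
S_0' = S_0 - PV(D) = 22.1000 - 0.37768871 = 21.72231129
d1 = (ln(S_0'/K) + (r + sigma^2/2)*T) / (sigma*sqrt(T)) = -0.05290372
d2 = d1 - sigma*sqrt(T) = -0.28673058
exp(-rT) = 0.98142469
N(d1) = 0.47890431; N(d2) = 0.38715931
C = S_0' * N(d1) - K * exp(-rT) * N(d2) = 21.72231129 * 0.47890431 - 23.0300 * 0.98142469 * 0.38715931 = 1.6523

Answer: Price = 1.6523


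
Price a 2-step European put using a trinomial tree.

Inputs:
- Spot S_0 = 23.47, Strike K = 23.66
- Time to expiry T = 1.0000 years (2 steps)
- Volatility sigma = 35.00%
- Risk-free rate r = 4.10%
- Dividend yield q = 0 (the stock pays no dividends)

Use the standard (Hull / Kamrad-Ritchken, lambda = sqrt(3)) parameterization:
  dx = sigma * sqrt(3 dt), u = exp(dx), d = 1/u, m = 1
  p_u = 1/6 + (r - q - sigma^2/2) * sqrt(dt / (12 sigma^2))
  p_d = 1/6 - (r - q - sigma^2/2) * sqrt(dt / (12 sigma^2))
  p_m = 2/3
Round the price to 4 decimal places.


Answer: Price = V(0,0) = 2.4223

Derivation:
dt = T/N = 0.500000; dx = sigma*sqrt(3*dt) = 0.428661
u = exp(dx) = 1.535200; d = 1/u = 0.651381
p_u = 0.154857, p_m = 0.666667, p_d = 0.178477
Discount per step: exp(-r*dt) = 0.979709
Stock lattice S(k, j) with j the centered position index:
  k=0: S(0,+0) = 23.4700
  k=1: S(1,-1) = 15.2879; S(1,+0) = 23.4700; S(1,+1) = 36.0311
  k=2: S(2,-2) = 9.9583; S(2,-1) = 15.2879; S(2,+0) = 23.4700; S(2,+1) = 36.0311; S(2,+2) = 55.3150
Terminal payoffs V(N, j) = max(K - S_T, 0):
  V(2,-2) = 13.701748; V(2,-1) = 8.372090; V(2,+0) = 0.190000; V(2,+1) = 0.000000; V(2,+2) = 0.000000
Backward induction: V(k, j) = exp(-r*dt) * [p_u * V(k+1, j+1) + p_m * V(k+1, j) + p_d * V(k+1, j-1)]
  V(1,-1) = exp(-r*dt) * [p_u*0.190000 + p_m*8.372090 + p_d*13.701748] = 7.892787
  V(1,+0) = exp(-r*dt) * [p_u*0.000000 + p_m*0.190000 + p_d*8.372090] = 1.588000
  V(1,+1) = exp(-r*dt) * [p_u*0.000000 + p_m*0.000000 + p_d*0.190000] = 0.033222
  V(0,+0) = exp(-r*dt) * [p_u*0.033222 + p_m*1.588000 + p_d*7.892787] = 2.422320


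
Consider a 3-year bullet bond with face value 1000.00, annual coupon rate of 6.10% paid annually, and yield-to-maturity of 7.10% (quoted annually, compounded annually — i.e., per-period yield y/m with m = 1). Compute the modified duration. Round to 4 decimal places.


Answer: Modified duration = 2.6409

Derivation:
Coupon per period c = face * coupon_rate / m = 61.000000
Periods per year m = 1; per-period yield y/m = 0.071000
Number of cashflows N = 3
Cashflows (t years, CF_t, discount factor 1/(1+y/m)^(m*t), PV):
  t = 1.0000: CF_t = 61.000000, DF = 0.933707, PV = 56.956116
  t = 2.0000: CF_t = 61.000000, DF = 0.871808, PV = 53.180314
  t = 3.0000: CF_t = 1061.000000, DF = 0.814013, PV = 863.668284
Price P = sum_t PV_t = 973.804713
First compute Macaulay numerator sum_t t * PV_t:
  t * PV_t at t = 1.0000: 56.956116
  t * PV_t at t = 2.0000: 106.360627
  t * PV_t at t = 3.0000: 2591.004851
Macaulay duration D = 2754.321594 / 973.804713 = 2.828413
Modified duration = D / (1 + y/m) = 2.828413 / (1 + 0.071000) = 2.640908


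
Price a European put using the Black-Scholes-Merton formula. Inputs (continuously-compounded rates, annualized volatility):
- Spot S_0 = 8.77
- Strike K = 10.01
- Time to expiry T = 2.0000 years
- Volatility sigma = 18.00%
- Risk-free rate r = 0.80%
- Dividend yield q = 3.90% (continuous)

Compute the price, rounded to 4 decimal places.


Answer: Price = 2.0296

Derivation:
d1 = (ln(S/K) + (r - q + 0.5*sigma^2) * T) / (sigma * sqrt(T)) = -0.63579815
d2 = d1 - sigma * sqrt(T) = -0.89035659
exp(-rT) = 0.98412732; exp(-qT) = 0.92496443
P = K * exp(-rT) * N(-d2) - S_0 * exp(-qT) * N(-d1)
N(-d1) = 0.73754600; N(-d2) = 0.81336278
P = 10.0100 * 0.98412732 * 0.81336278 - 8.7700 * 0.92496443 * 0.73754600 = 2.0296


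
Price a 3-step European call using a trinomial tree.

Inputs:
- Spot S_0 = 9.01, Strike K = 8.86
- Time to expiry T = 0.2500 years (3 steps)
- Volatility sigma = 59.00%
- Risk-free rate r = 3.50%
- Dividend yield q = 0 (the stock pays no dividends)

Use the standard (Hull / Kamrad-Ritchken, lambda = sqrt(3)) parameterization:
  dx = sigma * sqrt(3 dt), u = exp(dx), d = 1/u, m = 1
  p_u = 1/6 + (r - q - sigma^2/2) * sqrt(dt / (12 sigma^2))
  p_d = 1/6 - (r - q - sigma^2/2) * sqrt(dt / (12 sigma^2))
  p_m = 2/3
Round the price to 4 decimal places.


dt = T/N = 0.083333; dx = sigma*sqrt(3*dt) = 0.295000
u = exp(dx) = 1.343126; d = 1/u = 0.744532
p_u = 0.147027, p_m = 0.666667, p_d = 0.186306
Discount per step: exp(-r*dt) = 0.997088
Stock lattice S(k, j) with j the centered position index:
  k=0: S(0,+0) = 9.0100
  k=1: S(1,-1) = 6.7082; S(1,+0) = 9.0100; S(1,+1) = 12.1016
  k=2: S(2,-2) = 4.9945; S(2,-1) = 6.7082; S(2,+0) = 9.0100; S(2,+1) = 12.1016; S(2,+2) = 16.2539
  k=3: S(3,-3) = 3.7186; S(3,-2) = 4.9945; S(3,-1) = 6.7082; S(3,+0) = 9.0100; S(3,+1) = 12.1016; S(3,+2) = 16.2539; S(3,+3) = 21.8311
Terminal payoffs V(N, j) = max(S_T - K, 0):
  V(3,-3) = 0.000000; V(3,-2) = 0.000000; V(3,-1) = 0.000000; V(3,+0) = 0.150000; V(3,+1) = 3.241568; V(3,+2) = 7.393936; V(3,+3) = 12.971089
Backward induction: V(k, j) = exp(-r*dt) * [p_u * V(k+1, j+1) + p_m * V(k+1, j) + p_d * V(k+1, j-1)]
  V(2,-2) = exp(-r*dt) * [p_u*0.000000 + p_m*0.000000 + p_d*0.000000] = 0.000000
  V(2,-1) = exp(-r*dt) * [p_u*0.150000 + p_m*0.000000 + p_d*0.000000] = 0.021990
  V(2,+0) = exp(-r*dt) * [p_u*3.241568 + p_m*0.150000 + p_d*0.000000] = 0.574918
  V(2,+1) = exp(-r*dt) * [p_u*7.393936 + p_m*3.241568 + p_d*0.150000] = 3.266557
  V(2,+2) = exp(-r*dt) * [p_u*12.971089 + p_m*7.393936 + p_d*3.241568] = 7.418645
  V(1,-1) = exp(-r*dt) * [p_u*0.574918 + p_m*0.021990 + p_d*0.000000] = 0.098899
  V(1,+0) = exp(-r*dt) * [p_u*3.266557 + p_m*0.574918 + p_d*0.021990] = 0.865120
  V(1,+1) = exp(-r*dt) * [p_u*7.418645 + p_m*3.266557 + p_d*0.574918] = 3.365725
  V(0,+0) = exp(-r*dt) * [p_u*3.365725 + p_m*0.865120 + p_d*0.098899] = 1.086850

Answer: Price = V(0,0) = 1.0868


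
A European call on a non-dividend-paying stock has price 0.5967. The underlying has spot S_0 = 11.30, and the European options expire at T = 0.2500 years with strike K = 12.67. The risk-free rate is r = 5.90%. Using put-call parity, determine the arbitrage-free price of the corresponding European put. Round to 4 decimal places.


Put-call parity: C - P = S_0 * exp(-qT) - K * exp(-rT).
S_0 * exp(-qT) = 11.3000 * 1.00000000 = 11.30000000
K * exp(-rT) = 12.6700 * 0.98535825 = 12.48448901
P = C - S*exp(-qT) + K*exp(-rT)
P = 0.5967 - 11.30000000 + 12.48448901 = 1.7812

Answer: Put price = 1.7812


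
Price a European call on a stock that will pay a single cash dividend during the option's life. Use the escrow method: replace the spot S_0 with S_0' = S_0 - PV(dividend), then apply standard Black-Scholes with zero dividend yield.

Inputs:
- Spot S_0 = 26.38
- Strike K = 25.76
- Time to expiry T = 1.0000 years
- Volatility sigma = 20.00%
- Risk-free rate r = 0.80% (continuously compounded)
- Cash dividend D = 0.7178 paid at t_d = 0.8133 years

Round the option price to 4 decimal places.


Answer: Price = 2.0966

Derivation:
PV(D) = D * exp(-r * t_d) = 0.7178 * 0.99351472 = 0.71314487
S_0' = S_0 - PV(D) = 26.3800 - 0.71314487 = 25.66685513
d1 = (ln(S_0'/K) + (r + sigma^2/2)*T) / (sigma*sqrt(T)) = 0.12188787
d2 = d1 - sigma*sqrt(T) = -0.07811213
exp(-rT) = 0.99203191
N(d1) = 0.54850609; N(d2) = 0.46886943
C = S_0' * N(d1) - K * exp(-rT) * N(d2) = 25.66685513 * 0.54850609 - 25.7600 * 0.99203191 * 0.46886943 = 2.0966


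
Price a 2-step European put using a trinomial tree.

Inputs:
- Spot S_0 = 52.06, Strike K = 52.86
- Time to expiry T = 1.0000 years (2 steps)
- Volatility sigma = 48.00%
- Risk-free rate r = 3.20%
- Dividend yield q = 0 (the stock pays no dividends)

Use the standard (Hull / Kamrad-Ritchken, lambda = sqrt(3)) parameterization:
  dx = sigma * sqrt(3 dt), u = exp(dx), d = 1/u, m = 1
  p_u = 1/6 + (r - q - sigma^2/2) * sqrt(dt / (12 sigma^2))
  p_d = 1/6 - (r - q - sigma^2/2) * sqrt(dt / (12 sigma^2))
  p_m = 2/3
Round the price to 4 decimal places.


Answer: Price = V(0,0) = 8.0866

Derivation:
dt = T/N = 0.500000; dx = sigma*sqrt(3*dt) = 0.587878
u = exp(dx) = 1.800164; d = 1/u = 0.555505
p_u = 0.131285, p_m = 0.666667, p_d = 0.202048
Discount per step: exp(-r*dt) = 0.984127
Stock lattice S(k, j) with j the centered position index:
  k=0: S(0,+0) = 52.0600
  k=1: S(1,-1) = 28.9196; S(1,+0) = 52.0600; S(1,+1) = 93.7165
  k=2: S(2,-2) = 16.0650; S(2,-1) = 28.9196; S(2,+0) = 52.0600; S(2,+1) = 93.7165; S(2,+2) = 168.7051
Terminal payoffs V(N, j) = max(K - S_T, 0):
  V(2,-2) = 36.795019; V(2,-1) = 23.940406; V(2,+0) = 0.800000; V(2,+1) = 0.000000; V(2,+2) = 0.000000
Backward induction: V(k, j) = exp(-r*dt) * [p_u * V(k+1, j+1) + p_m * V(k+1, j) + p_d * V(k+1, j-1)]
  V(1,-1) = exp(-r*dt) * [p_u*0.800000 + p_m*23.940406 + p_d*36.795019] = 23.126663
  V(1,+0) = exp(-r*dt) * [p_u*0.000000 + p_m*0.800000 + p_d*23.940406] = 5.285205
  V(1,+1) = exp(-r*dt) * [p_u*0.000000 + p_m*0.000000 + p_d*0.800000] = 0.159073
  V(0,+0) = exp(-r*dt) * [p_u*0.159073 + p_m*5.285205 + p_d*23.126663] = 8.086628


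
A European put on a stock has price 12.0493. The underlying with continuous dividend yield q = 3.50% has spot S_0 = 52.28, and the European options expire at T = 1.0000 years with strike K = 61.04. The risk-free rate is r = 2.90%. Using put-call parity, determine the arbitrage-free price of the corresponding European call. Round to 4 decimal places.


Put-call parity: C - P = S_0 * exp(-qT) - K * exp(-rT).
S_0 * exp(-qT) = 52.2800 * 0.96560542 = 50.48185116
K * exp(-rT) = 61.0400 * 0.97141646 = 59.29526099
C = P + S*exp(-qT) - K*exp(-rT)
C = 12.0493 + 50.48185116 - 59.29526099 = 3.2359

Answer: Call price = 3.2359


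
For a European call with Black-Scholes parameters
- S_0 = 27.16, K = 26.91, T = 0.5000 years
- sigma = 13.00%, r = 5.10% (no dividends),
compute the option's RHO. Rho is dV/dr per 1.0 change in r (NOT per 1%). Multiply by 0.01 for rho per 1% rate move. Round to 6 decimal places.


Answer: Rho = 8.264149

Derivation:
d1 = 0.4239631453; d2 = 0.3320392637
phi(d1) = 0.3646523272; exp(-qT) = 1.0000000000; exp(-rT) = 0.9748223790
N(d2) = 0.6300701945
Rho = K*T*exp(-rT)*N(d2) = 26.9100 * 0.5000 * 0.9748223790 * 0.6300701945 = 8.264149


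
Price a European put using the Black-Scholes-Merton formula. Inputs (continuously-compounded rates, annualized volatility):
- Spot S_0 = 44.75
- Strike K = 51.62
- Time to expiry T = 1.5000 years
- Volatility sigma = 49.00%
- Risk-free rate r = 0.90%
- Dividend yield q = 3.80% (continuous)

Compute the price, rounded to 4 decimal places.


d1 = (ln(S/K) + (r - q + 0.5*sigma^2) * T) / (sigma * sqrt(T)) = -0.01040242
d2 = d1 - sigma * sqrt(T) = -0.61052740
exp(-rT) = 0.98659072; exp(-qT) = 0.94459407
P = K * exp(-rT) * N(-d2) - S_0 * exp(-qT) * N(-d1)
N(-d1) = 0.50414989; N(-d2) = 0.72924375
P = 51.6200 * 0.98659072 * 0.72924375 - 44.7500 * 0.94459407 * 0.50414989 = 15.8281

Answer: Price = 15.8281


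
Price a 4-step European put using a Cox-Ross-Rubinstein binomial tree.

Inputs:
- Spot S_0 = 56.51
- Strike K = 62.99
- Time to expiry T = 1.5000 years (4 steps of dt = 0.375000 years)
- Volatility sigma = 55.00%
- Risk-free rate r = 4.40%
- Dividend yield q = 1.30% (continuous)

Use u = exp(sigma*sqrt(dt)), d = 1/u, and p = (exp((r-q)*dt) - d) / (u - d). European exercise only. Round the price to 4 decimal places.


Answer: Price = V(0,0) = 16.9306

Derivation:
dt = T/N = 0.375000
u = exp(sigma*sqrt(dt)) = 1.400466; d = 1/u = 0.714048
p = (exp((r-q)*dt) - d) / (u - d) = 0.433620
Discount per step: exp(-r*dt) = 0.983635
Stock lattice S(k, i) with i counting down-moves:
  k=0: S(0,0) = 56.5100
  k=1: S(1,0) = 79.1403; S(1,1) = 40.3509
  k=2: S(2,0) = 110.8333; S(2,1) = 56.5100; S(2,2) = 28.8125
  k=3: S(3,0) = 155.2182; S(3,1) = 79.1403; S(3,2) = 40.3509; S(3,3) = 20.5735
  k=4: S(4,0) = 217.3778; S(4,1) = 110.8333; S(4,2) = 56.5100; S(4,3) = 28.8125; S(4,4) = 14.6905
Terminal payoffs V(N, i) = max(K - S_T, 0):
  V(4,0) = 0.000000; V(4,1) = 0.000000; V(4,2) = 6.480000; V(4,3) = 34.177540; V(4,4) = 48.299541
Backward induction: V(k, i) = exp(-r*dt) * [p * V(k+1, i) + (1-p) * V(k+1, i+1)].
  V(3,0) = exp(-r*dt) * [p*0.000000 + (1-p)*0.000000] = 0.000000
  V(3,1) = exp(-r*dt) * [p*0.000000 + (1-p)*6.480000] = 3.610079
  V(3,2) = exp(-r*dt) * [p*6.480000 + (1-p)*34.177540] = 21.804562
  V(3,3) = exp(-r*dt) * [p*34.177540 + (1-p)*48.299541] = 41.485760
  V(2,0) = exp(-r*dt) * [p*0.000000 + (1-p)*3.610079] = 2.011215
  V(2,1) = exp(-r*dt) * [p*3.610079 + (1-p)*21.804562] = 13.687348
  V(2,2) = exp(-r*dt) * [p*21.804562 + (1-p)*41.485760] = 32.412350
  V(1,0) = exp(-r*dt) * [p*2.011215 + (1-p)*13.687348] = 8.483204
  V(1,1) = exp(-r*dt) * [p*13.687348 + (1-p)*32.412350] = 23.895265
  V(0,0) = exp(-r*dt) * [p*8.483204 + (1-p)*23.895265] = 16.930608


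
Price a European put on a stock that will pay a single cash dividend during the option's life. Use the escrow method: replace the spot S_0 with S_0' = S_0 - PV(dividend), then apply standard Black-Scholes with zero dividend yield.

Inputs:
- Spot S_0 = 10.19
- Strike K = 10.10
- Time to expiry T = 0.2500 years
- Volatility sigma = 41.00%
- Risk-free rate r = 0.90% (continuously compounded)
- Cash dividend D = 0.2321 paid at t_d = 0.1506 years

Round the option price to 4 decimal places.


Answer: Price = 0.8788

Derivation:
PV(D) = D * exp(-r * t_d) = 0.2321 * 0.99864552 = 0.23178562
S_0' = S_0 - PV(D) = 10.1900 - 0.23178562 = 9.95821438
d1 = (ln(S_0'/K) + (r + sigma^2/2)*T) / (sigma*sqrt(T)) = 0.04451147
d2 = d1 - sigma*sqrt(T) = -0.16048853
exp(-rT) = 0.99775253
N(-d1) = 0.48224835; N(-d2) = 0.56375187
P = K * exp(-rT) * N(-d2) - S_0' * N(-d1) = 10.1000 * 0.99775253 * 0.56375187 - 9.95821438 * 0.48224835 = 0.8788


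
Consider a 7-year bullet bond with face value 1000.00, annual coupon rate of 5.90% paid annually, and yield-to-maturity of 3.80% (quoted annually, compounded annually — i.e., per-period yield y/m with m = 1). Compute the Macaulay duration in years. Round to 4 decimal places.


Coupon per period c = face * coupon_rate / m = 59.000000
Periods per year m = 1; per-period yield y/m = 0.038000
Number of cashflows N = 7
Cashflows (t years, CF_t, discount factor 1/(1+y/m)^(m*t), PV):
  t = 1.0000: CF_t = 59.000000, DF = 0.963391, PV = 56.840077
  t = 2.0000: CF_t = 59.000000, DF = 0.928122, PV = 54.759226
  t = 3.0000: CF_t = 59.000000, DF = 0.894145, PV = 52.754553
  t = 4.0000: CF_t = 59.000000, DF = 0.861411, PV = 50.823269
  t = 5.0000: CF_t = 59.000000, DF = 0.829876, PV = 48.962687
  t = 6.0000: CF_t = 59.000000, DF = 0.799495, PV = 47.170219
  t = 7.0000: CF_t = 1059.000000, DF = 0.770227, PV = 815.669993
Price P = sum_t PV_t = 1126.980025
Macaulay numerator sum_t t * PV_t:
  t * PV_t at t = 1.0000: 56.840077
  t * PV_t at t = 2.0000: 109.518453
  t * PV_t at t = 3.0000: 158.263660
  t * PV_t at t = 4.0000: 203.293077
  t * PV_t at t = 5.0000: 244.813435
  t * PV_t at t = 6.0000: 283.021313
  t * PV_t at t = 7.0000: 5709.689949
Macaulay duration D = (sum_t t * PV_t) / P = 6765.439964 / 1126.980025 = 6.003159

Answer: Macaulay duration = 6.0032 years


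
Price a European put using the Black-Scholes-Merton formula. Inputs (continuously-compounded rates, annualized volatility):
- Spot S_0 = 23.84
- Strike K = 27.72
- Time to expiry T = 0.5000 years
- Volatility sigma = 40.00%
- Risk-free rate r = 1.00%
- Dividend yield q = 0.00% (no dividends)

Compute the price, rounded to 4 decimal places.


Answer: Price = 5.1349

Derivation:
d1 = (ln(S/K) + (r - q + 0.5*sigma^2) * T) / (sigma * sqrt(T)) = -0.37402177
d2 = d1 - sigma * sqrt(T) = -0.65686448
exp(-rT) = 0.99501248; exp(-qT) = 1.00000000
P = K * exp(-rT) * N(-d2) - S_0 * exp(-qT) * N(-d1)
N(-d1) = 0.64580594; N(-d2) = 0.74436597
P = 27.7200 * 0.99501248 * 0.74436597 - 23.8400 * 1.00000000 * 0.64580594 = 5.1349


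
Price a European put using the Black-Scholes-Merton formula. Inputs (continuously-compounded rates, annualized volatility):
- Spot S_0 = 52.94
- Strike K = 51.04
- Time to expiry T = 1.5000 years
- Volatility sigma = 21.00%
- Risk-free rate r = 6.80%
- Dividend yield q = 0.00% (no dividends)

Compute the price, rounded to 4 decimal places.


d1 = (ln(S/K) + (r - q + 0.5*sigma^2) * T) / (sigma * sqrt(T)) = 0.66728983
d2 = d1 - sigma * sqrt(T) = 0.41009341
exp(-rT) = 0.90302955; exp(-qT) = 1.00000000
P = K * exp(-rT) * N(-d2) - S_0 * exp(-qT) * N(-d1)
N(-d1) = 0.25229351; N(-d2) = 0.34086871
P = 51.0400 * 0.90302955 * 0.34086871 - 52.9400 * 1.00000000 * 0.25229351 = 2.3544

Answer: Price = 2.3544


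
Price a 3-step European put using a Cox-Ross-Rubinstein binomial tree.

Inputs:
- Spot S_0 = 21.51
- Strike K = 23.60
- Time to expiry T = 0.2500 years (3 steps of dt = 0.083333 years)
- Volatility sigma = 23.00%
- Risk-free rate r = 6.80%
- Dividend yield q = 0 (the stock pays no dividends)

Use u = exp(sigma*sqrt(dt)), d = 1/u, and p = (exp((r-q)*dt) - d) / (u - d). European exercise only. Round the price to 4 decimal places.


Answer: Price = V(0,0) = 2.0719

Derivation:
dt = T/N = 0.083333
u = exp(sigma*sqrt(dt)) = 1.068649; d = 1/u = 0.935761
p = (exp((r-q)*dt) - d) / (u - d) = 0.526171
Discount per step: exp(-r*dt) = 0.994349
Stock lattice S(k, i) with i counting down-moves:
  k=0: S(0,0) = 21.5100
  k=1: S(1,0) = 22.9866; S(1,1) = 20.1282
  k=2: S(2,0) = 24.5647; S(2,1) = 21.5100; S(2,2) = 18.8352
  k=3: S(3,0) = 26.2510; S(3,1) = 22.9866; S(3,2) = 20.1282; S(3,3) = 17.6252
Terminal payoffs V(N, i) = max(K - S_T, 0):
  V(3,0) = 0.000000; V(3,1) = 0.613359; V(3,2) = 3.471783; V(3,3) = 5.974758
Backward induction: V(k, i) = exp(-r*dt) * [p * V(k+1, i) + (1-p) * V(k+1, i+1)].
  V(2,0) = exp(-r*dt) * [p*0.000000 + (1-p)*0.613359] = 0.288985
  V(2,1) = exp(-r*dt) * [p*0.613359 + (1-p)*3.471783] = 1.956645
  V(2,2) = exp(-r*dt) * [p*3.471783 + (1-p)*5.974758] = 4.631446
  V(1,0) = exp(-r*dt) * [p*0.288985 + (1-p)*1.956645] = 1.073073
  V(1,1) = exp(-r*dt) * [p*1.956645 + (1-p)*4.631446] = 3.205826
  V(0,0) = exp(-r*dt) * [p*1.073073 + (1-p)*3.205826] = 2.071860


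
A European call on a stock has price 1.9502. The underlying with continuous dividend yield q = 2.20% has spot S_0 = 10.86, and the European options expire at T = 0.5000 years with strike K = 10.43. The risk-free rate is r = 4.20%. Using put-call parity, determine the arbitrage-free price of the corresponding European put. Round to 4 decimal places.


Put-call parity: C - P = S_0 * exp(-qT) - K * exp(-rT).
S_0 * exp(-qT) = 10.8600 * 0.98906028 = 10.74119463
K * exp(-rT) = 10.4300 * 0.97921896 = 10.21325380
P = C - S*exp(-qT) + K*exp(-rT)
P = 1.9502 - 10.74119463 + 10.21325380 = 1.4223

Answer: Put price = 1.4223


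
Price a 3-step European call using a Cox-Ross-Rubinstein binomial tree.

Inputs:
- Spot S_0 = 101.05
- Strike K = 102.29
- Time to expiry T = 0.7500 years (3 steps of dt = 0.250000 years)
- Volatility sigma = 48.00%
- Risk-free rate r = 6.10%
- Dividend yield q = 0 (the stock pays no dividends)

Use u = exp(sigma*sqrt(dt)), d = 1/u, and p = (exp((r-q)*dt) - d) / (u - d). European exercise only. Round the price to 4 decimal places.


dt = T/N = 0.250000
u = exp(sigma*sqrt(dt)) = 1.271249; d = 1/u = 0.786628
p = (exp((r-q)*dt) - d) / (u - d) = 0.471995
Discount per step: exp(-r*dt) = 0.984866
Stock lattice S(k, i) with i counting down-moves:
  k=0: S(0,0) = 101.0500
  k=1: S(1,0) = 128.4597; S(1,1) = 79.4887
  k=2: S(2,0) = 163.3043; S(2,1) = 101.0500; S(2,2) = 62.5281
  k=3: S(3,0) = 207.6005; S(3,1) = 128.4597; S(3,2) = 79.4887; S(3,3) = 49.1863
Terminal payoffs V(N, i) = max(S_T - K, 0):
  V(3,0) = 105.310476; V(3,1) = 26.169727; V(3,2) = 0.000000; V(3,3) = 0.000000
Backward induction: V(k, i) = exp(-r*dt) * [p * V(k+1, i) + (1-p) * V(k+1, i+1)].
  V(2,0) = exp(-r*dt) * [p*105.310476 + (1-p)*26.169727] = 62.562407
  V(2,1) = exp(-r*dt) * [p*26.169727 + (1-p)*0.000000] = 12.165051
  V(2,2) = exp(-r*dt) * [p*0.000000 + (1-p)*0.000000] = 0.000000
  V(1,0) = exp(-r*dt) * [p*62.562407 + (1-p)*12.165051] = 35.408256
  V(1,1) = exp(-r*dt) * [p*12.165051 + (1-p)*0.000000] = 5.654949
  V(0,0) = exp(-r*dt) * [p*35.408256 + (1-p)*5.654949] = 19.400252

Answer: Price = V(0,0) = 19.4003
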